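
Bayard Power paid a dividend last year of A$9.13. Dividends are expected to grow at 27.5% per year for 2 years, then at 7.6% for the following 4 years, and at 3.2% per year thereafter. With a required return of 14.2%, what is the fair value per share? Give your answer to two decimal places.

Three-stage DDM. Project D₁…D_6; terminal Gordon value at t=6 with g = 0.032; discount at r = 0.142.
D_1 = 11.6408
D_2 = 14.8420
D_3 = 15.9699
D_4 = 17.1837
D_5 = 18.4896
D_6 = 19.8948
TV_6 = 20.5315/(0.142−0.032) = 186.6497
P₀ = Σ Dₜ/(1+r)ᵗ + TV_6/(1+r)^6 = 145.0331

A$145.03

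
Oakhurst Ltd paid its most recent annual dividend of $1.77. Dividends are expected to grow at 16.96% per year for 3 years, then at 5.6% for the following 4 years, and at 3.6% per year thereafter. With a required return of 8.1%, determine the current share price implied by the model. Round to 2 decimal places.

Three-stage DDM. Project D₁…D_7; terminal Gordon value at t=7 with g = 0.036; discount at r = 0.081.
D_1 = 2.0702
D_2 = 2.4213
D_3 = 2.8319
D_4 = 2.9905
D_5 = 3.1580
D_6 = 3.3349
D_7 = 3.5216
TV_7 = 3.6484/(0.081−0.036) = 81.0752
P₀ = Σ Dₜ/(1+r)ᵗ + TV_7/(1+r)^7 = 61.6909

$61.69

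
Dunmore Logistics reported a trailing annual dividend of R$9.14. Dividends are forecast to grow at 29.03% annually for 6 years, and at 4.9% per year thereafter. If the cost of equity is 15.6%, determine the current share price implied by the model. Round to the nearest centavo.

R$255.27

Two-stage DDM. Project D₁…D_6 at 0.2903, terminal growth 0.049, discount at r = 0.156.
D_1 = 11.7933
D_2 = 15.2169
D_3 = 19.6344
D_4 = 25.3343
D_5 = 32.6889
D_6 = 42.1784
Terminal value at t=6: TV = D_7/(r−g) = 44.2452/(0.156−0.049) = 413.5063
P₀ = 11.7933/(1+0.156)^1 + 15.2169/(1+0.156)^2 + 19.6344/(1+0.156)^3 + 25.3343/(1+0.156)^4 + 32.6889/(1+0.156)^5 + 42.1784/(1+0.156)^6 + 413.5063/(1+0.156)^6 = 255.2692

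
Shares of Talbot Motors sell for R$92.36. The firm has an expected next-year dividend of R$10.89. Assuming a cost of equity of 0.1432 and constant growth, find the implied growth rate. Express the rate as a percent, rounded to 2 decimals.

From P₀ = D₁/(r − g), the implied growth is g = r − D₁/P₀.
g = 0.1432 − 10.89/92.36 = 0.1432 − 0.11791 = 0.02529

2.53%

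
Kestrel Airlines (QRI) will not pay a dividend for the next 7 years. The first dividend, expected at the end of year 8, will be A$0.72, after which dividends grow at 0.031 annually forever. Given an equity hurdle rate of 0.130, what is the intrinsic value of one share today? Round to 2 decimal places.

Deferred-dividend DDM. At t=7 the remaining stream is a growing perpetuity with first payment D_8 = 0.72.
V_7 = D_8/(r−g) = 0.72/(0.13−0.031) = 7.2727
P₀ = V_7/(1+r)^7 = 7.2727/(1+0.13)^7 = 3.0914

A$3.09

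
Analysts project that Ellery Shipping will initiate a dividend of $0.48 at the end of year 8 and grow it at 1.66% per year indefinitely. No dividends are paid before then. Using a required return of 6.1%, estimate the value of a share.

$7.14

Deferred-dividend DDM. At t=7 the remaining stream is a growing perpetuity with first payment D_8 = 0.48.
V_7 = D_8/(r−g) = 0.48/(0.061−0.0166) = 10.8108
P₀ = V_7/(1+r)^7 = 10.8108/(1+0.061)^7 = 7.1425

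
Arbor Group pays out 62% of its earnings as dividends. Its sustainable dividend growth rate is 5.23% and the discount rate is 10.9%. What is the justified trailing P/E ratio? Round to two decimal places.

Justified trailing P/E = b(1+g)/(r−g) = 0.62×(1+0.0523)/(0.109−0.0523) = 11.5066

11.51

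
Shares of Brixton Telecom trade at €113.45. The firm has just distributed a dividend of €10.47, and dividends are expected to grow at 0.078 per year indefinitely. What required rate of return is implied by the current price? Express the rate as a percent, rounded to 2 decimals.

17.75%

Rearranging the constant-growth DDM: r = D₁/P₀ + g.
D₁ = 10.47 × (1 + 0.078) = 11.2867.
r = 11.2867 / 113.45 + 0.078 = 0.09949 + 0.078 = 0.17749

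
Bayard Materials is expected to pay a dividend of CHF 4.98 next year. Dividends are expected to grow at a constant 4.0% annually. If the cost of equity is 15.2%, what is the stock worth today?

CHF 44.46

Gordon growth model: P₀ = D₁/(r − g), with D₁ = 4.98 given directly.
P₀ = 4.9800 / (0.152 − 0.04) = 4.9800 / 0.112 = 44.4643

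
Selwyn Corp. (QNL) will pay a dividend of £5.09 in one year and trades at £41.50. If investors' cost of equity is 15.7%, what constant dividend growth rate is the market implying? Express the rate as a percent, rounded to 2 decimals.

3.43%

From P₀ = D₁/(r − g), the implied growth is g = r − D₁/P₀.
g = 0.157 − 5.09/41.50 = 0.157 − 0.12265 = 0.03435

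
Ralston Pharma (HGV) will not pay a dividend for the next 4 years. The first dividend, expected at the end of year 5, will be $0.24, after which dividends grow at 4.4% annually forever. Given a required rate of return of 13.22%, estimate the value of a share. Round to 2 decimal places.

$1.66

Deferred-dividend DDM. At t=4 the remaining stream is a growing perpetuity with first payment D_5 = 0.24.
V_4 = D_5/(r−g) = 0.24/(0.1322−0.044) = 2.7211
P₀ = V_4/(1+r)^4 = 2.7211/(1+0.1322)^4 = 1.6560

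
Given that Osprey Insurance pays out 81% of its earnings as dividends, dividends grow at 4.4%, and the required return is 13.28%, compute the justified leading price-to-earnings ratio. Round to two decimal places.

Justified leading P/E = b/(r−g) = 0.81/(0.1328−0.044) = 9.1216

9.12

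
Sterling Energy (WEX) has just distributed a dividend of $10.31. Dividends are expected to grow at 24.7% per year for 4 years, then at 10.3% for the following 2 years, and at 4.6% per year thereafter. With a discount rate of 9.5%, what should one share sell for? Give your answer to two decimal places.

$468.34

Three-stage DDM. Project D₁…D_6; terminal Gordon value at t=6 with g = 0.046; discount at r = 0.095.
D_1 = 12.8566
D_2 = 16.0321
D_3 = 19.9921
D_4 = 24.9301
D_5 = 27.4979
D_6 = 30.3302
TV_6 = 31.7254/(0.095−0.046) = 647.4573
P₀ = Σ Dₜ/(1+r)ᵗ + TV_6/(1+r)^6 = 468.3432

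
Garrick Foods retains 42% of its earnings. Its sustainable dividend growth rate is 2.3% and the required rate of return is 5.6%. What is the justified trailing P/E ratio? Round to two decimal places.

17.98

Payout ratio b = 1 − 0.42 = 0.58.
Justified trailing P/E = b(1+g)/(r−g) = 0.58×(1+0.023)/(0.056−0.023) = 17.9800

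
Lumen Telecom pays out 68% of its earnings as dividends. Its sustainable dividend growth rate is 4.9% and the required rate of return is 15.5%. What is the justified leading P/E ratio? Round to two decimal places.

Justified leading P/E = b/(r−g) = 0.68/(0.155−0.049) = 6.4151

6.42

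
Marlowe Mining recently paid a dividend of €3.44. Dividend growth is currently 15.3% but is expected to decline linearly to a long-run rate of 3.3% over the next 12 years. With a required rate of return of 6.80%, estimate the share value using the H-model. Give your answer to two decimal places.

€172.29

H-model: P₀ = D₀[(1+g_L) + H(g_S−g_L)]/(r−g_L), with H = 12/2 = 6.
P₀ = 3.44 × [(1+0.033) + 6×(0.153−0.033)] / (0.068−0.033)
   = 3.44 × 1.7530 / 0.035 = 172.2949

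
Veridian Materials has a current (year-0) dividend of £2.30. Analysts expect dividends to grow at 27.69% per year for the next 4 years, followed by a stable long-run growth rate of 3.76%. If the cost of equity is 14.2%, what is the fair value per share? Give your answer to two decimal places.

Two-stage DDM. Project D₁…D_4 at 0.2769, terminal growth 0.0376, discount at r = 0.142.
D_1 = 2.9369
D_2 = 3.7501
D_3 = 4.7885
D_4 = 6.1144
Terminal value at t=4: TV = D_5/(r−g) = 6.3443/(0.142−0.0376) = 60.7694
P₀ = 2.9369/(1+0.142)^1 + 3.7501/(1+0.142)^2 + 4.7885/(1+0.142)^3 + 6.1144/(1+0.142)^4 + 60.7694/(1+0.142)^4 = 47.9862

£47.99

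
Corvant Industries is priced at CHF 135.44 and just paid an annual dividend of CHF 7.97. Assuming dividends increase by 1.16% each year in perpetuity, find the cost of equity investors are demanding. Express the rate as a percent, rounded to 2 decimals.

7.11%

Rearranging the constant-growth DDM: r = D₁/P₀ + g.
D₁ = 7.97 × (1 + 0.0116) = 8.0625.
r = 8.0625 / 135.44 + 0.0116 = 0.05953 + 0.0116 = 0.07113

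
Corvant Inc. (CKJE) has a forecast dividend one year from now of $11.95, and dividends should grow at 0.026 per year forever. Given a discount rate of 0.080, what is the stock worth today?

$221.30

Gordon growth model: P₀ = D₁/(r − g), with D₁ = 11.95 given directly.
P₀ = 11.9500 / (0.08 − 0.026) = 11.9500 / 0.054 = 221.2963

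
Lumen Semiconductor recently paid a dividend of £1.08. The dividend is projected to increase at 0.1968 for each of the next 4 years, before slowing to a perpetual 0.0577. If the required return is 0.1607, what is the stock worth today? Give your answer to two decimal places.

Two-stage DDM. Project D₁…D_4 at 0.1968, terminal growth 0.0577, discount at r = 0.1607.
D_1 = 1.2925
D_2 = 1.5469
D_3 = 1.8513
D_4 = 2.2157
Terminal value at t=4: TV = D_5/(r−g) = 2.3435/(0.1607−0.0577) = 22.7528
P₀ = 1.2925/(1+0.1607)^1 + 1.5469/(1+0.1607)^2 + 1.8513/(1+0.1607)^3 + 2.2157/(1+0.1607)^4 + 22.7528/(1+0.1607)^4 = 17.2024

£17.20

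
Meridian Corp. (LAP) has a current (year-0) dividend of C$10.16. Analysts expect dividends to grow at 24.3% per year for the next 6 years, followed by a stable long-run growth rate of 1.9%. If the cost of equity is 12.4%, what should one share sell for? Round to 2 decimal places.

C$268.33

Two-stage DDM. Project D₁…D_6 at 0.243, terminal growth 0.019, discount at r = 0.124.
D_1 = 12.6289
D_2 = 15.6977
D_3 = 19.5122
D_4 = 24.2537
D_5 = 30.1474
D_6 = 37.4732
Terminal value at t=6: TV = D_7/(r−g) = 38.1852/(0.124−0.019) = 363.6682
P₀ = 12.6289/(1+0.124)^1 + 15.6977/(1+0.124)^2 + 19.5122/(1+0.124)^3 + 24.2537/(1+0.124)^4 + 30.1474/(1+0.124)^5 + 37.4732/(1+0.124)^6 + 363.6682/(1+0.124)^6 = 268.3309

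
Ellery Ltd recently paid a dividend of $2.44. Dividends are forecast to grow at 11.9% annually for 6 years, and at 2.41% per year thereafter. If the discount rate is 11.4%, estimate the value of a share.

$43.42

Two-stage DDM. Project D₁…D_6 at 0.119, terminal growth 0.0241, discount at r = 0.114.
D_1 = 2.7304
D_2 = 3.0553
D_3 = 3.4189
D_4 = 3.8257
D_5 = 4.2810
D_6 = 4.7904
Terminal value at t=6: TV = D_7/(r−g) = 4.9058/(0.114−0.0241) = 54.5699
P₀ = 2.7304/(1+0.114)^1 + 3.0553/(1+0.114)^2 + 3.4189/(1+0.114)^3 + 3.8257/(1+0.114)^4 + 4.2810/(1+0.114)^5 + 4.7904/(1+0.114)^6 + 54.5699/(1+0.114)^6 = 43.4241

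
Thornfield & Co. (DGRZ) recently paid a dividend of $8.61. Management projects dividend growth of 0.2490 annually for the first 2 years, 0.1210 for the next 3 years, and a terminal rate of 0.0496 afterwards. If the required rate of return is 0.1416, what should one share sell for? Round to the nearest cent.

$160.87

Three-stage DDM. Project D₁…D_5; terminal Gordon value at t=5 with g = 0.0496; discount at r = 0.1416.
D_1 = 10.7539
D_2 = 13.4316
D_3 = 15.0568
D_4 = 16.8787
D_5 = 18.9210
TV_5 = 19.8595/(0.1416−0.0496) = 215.8643
P₀ = Σ Dₜ/(1+r)ᵗ + TV_5/(1+r)^5 = 160.8722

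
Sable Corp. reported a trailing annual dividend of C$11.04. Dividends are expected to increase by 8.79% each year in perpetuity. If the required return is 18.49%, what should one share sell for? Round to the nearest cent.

C$123.82

Gordon growth model: P₀ = D₁/(r − g). D₁ = 11.04 × (1 + 0.0879) = 12.0104.
P₀ = 12.0104 / (0.1849 − 0.0879) = 12.0104 / 0.097 = 123.8187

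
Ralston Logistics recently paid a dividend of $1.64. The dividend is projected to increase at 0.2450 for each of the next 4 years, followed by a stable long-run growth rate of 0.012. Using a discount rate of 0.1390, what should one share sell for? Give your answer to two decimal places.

$26.89

Two-stage DDM. Project D₁…D_4 at 0.245, terminal growth 0.012, discount at r = 0.139.
D_1 = 2.0418
D_2 = 2.5420
D_3 = 3.1648
D_4 = 3.9402
Terminal value at t=4: TV = D_5/(r−g) = 3.9875/(0.139−0.012) = 31.3977
P₀ = 2.0418/(1+0.139)^1 + 2.5420/(1+0.139)^2 + 3.1648/(1+0.139)^3 + 3.9402/(1+0.139)^4 + 31.3977/(1+0.139)^4 = 26.8904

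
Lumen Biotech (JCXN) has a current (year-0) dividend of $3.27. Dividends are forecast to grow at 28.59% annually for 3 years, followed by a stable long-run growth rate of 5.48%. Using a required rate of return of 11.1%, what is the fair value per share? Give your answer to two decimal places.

Two-stage DDM. Project D₁…D_3 at 0.2859, terminal growth 0.0548, discount at r = 0.111.
D_1 = 4.2049
D_2 = 5.4071
D_3 = 6.9530
Terminal value at t=3: TV = D_4/(r−g) = 7.3340/(0.111−0.0548) = 130.4978
P₀ = 4.2049/(1+0.111)^1 + 5.4071/(1+0.111)^2 + 6.9530/(1+0.111)^3 + 130.4978/(1+0.111)^3 = 108.3970

$108.40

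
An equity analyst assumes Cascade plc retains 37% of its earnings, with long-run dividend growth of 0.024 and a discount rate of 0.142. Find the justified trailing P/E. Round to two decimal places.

Payout ratio b = 1 − 0.37 = 0.63.
Justified trailing P/E = b(1+g)/(r−g) = 0.63×(1+0.024)/(0.142−0.024) = 5.4671

5.47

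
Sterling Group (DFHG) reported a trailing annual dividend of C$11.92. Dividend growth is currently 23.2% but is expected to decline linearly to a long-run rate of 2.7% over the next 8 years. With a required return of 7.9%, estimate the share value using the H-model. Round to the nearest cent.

C$423.39

H-model: P₀ = D₀[(1+g_L) + H(g_S−g_L)]/(r−g_L), with H = 8/2 = 4.
P₀ = 11.92 × [(1+0.027) + 4×(0.232−0.027)] / (0.079−0.027)
   = 11.92 × 1.8470 / 0.052 = 423.3892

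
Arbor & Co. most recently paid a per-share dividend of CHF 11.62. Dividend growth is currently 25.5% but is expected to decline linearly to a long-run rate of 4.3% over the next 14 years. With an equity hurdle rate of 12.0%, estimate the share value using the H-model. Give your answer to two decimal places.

H-model: P₀ = D₀[(1+g_L) + H(g_S−g_L)]/(r−g_L), with H = 14/2 = 7.
P₀ = 11.62 × [(1+0.043) + 7×(0.255−0.043)] / (0.12−0.043)
   = 11.62 × 2.5270 / 0.077 = 381.3473

CHF 381.35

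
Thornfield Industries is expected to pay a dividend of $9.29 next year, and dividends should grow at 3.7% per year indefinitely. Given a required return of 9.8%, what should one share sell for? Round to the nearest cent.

$152.30

Gordon growth model: P₀ = D₁/(r − g), with D₁ = 9.29 given directly.
P₀ = 9.2900 / (0.098 − 0.037) = 9.2900 / 0.061 = 152.2951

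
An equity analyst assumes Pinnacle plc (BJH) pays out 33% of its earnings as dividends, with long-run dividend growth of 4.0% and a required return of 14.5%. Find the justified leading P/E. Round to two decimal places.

Justified leading P/E = b/(r−g) = 0.33/(0.145−0.04) = 3.1429

3.14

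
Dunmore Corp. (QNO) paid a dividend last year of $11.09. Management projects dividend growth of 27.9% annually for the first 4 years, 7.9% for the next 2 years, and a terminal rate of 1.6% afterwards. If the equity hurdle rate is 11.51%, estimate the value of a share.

Three-stage DDM. Project D₁…D_6; terminal Gordon value at t=6 with g = 0.016; discount at r = 0.1151.
D_1 = 14.1841
D_2 = 18.1415
D_3 = 23.2029
D_4 = 29.6766
D_5 = 32.0210
D_6 = 34.5507
TV_6 = 35.1035/(0.1151−0.016) = 354.2229
P₀ = Σ Dₜ/(1+r)ᵗ + TV_6/(1+r)^6 = 284.0250

$284.03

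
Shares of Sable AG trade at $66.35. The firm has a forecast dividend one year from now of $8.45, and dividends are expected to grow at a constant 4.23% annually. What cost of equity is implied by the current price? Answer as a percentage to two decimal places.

16.97%

Rearranging the constant-growth DDM: r = D₁/P₀ + g.
r = 8.4500 / 66.35 + 0.0423 = 0.12735 + 0.0423 = 0.16965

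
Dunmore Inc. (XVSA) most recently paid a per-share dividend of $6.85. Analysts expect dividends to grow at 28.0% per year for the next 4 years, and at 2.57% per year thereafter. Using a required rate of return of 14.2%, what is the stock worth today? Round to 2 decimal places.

Two-stage DDM. Project D₁…D_4 at 0.28, terminal growth 0.0257, discount at r = 0.142.
D_1 = 8.7680
D_2 = 11.2230
D_3 = 14.3655
D_4 = 18.3878
Terminal value at t=4: TV = D_5/(r−g) = 18.8604/(0.142−0.0257) = 162.1702
P₀ = 8.7680/(1+0.142)^1 + 11.2230/(1+0.142)^2 + 14.3655/(1+0.142)^3 + 18.3878/(1+0.142)^4 + 162.1702/(1+0.142)^4 = 132.0867

$132.09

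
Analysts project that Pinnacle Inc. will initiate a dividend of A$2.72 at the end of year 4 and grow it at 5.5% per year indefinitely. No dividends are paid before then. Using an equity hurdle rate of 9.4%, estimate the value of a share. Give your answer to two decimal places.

Deferred-dividend DDM. At t=3 the remaining stream is a growing perpetuity with first payment D_4 = 2.72.
V_3 = D_4/(r−g) = 2.72/(0.094−0.055) = 69.7436
P₀ = V_3/(1+r)^3 = 69.7436/(1+0.094)^3 = 53.2663

A$53.27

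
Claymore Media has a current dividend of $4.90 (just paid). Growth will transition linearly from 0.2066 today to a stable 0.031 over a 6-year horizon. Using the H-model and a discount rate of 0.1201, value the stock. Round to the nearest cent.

H-model: P₀ = D₀[(1+g_L) + H(g_S−g_L)]/(r−g_L), with H = 6/2 = 3.
P₀ = 4.90 × [(1+0.031) + 3×(0.2066−0.031)] / (0.1201−0.031)
   = 4.90 × 1.5578 / 0.0891 = 85.6703

$85.67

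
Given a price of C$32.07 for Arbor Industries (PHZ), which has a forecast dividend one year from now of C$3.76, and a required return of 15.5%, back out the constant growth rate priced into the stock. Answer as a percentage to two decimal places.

From P₀ = D₁/(r − g), the implied growth is g = r − D₁/P₀.
g = 0.155 − 3.76/32.07 = 0.155 − 0.11724 = 0.03776

3.78%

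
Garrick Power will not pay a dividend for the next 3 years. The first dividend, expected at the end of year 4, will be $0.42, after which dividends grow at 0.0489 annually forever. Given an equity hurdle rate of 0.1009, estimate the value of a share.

$6.05

Deferred-dividend DDM. At t=3 the remaining stream is a growing perpetuity with first payment D_4 = 0.42.
V_3 = D_4/(r−g) = 0.42/(0.1009−0.0489) = 8.0769
P₀ = V_3/(1+r)^3 = 8.0769/(1+0.1009)^3 = 6.0534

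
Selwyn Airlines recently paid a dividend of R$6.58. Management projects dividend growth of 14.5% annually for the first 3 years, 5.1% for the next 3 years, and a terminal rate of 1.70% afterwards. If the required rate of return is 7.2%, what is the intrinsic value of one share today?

R$185.39

Three-stage DDM. Project D₁…D_6; terminal Gordon value at t=6 with g = 0.017; discount at r = 0.072.
D_1 = 7.5341
D_2 = 8.6265
D_3 = 9.8774
D_4 = 10.3811
D_5 = 10.9106
D_6 = 11.4670
TV_6 = 11.6620/(0.072−0.017) = 212.0356
P₀ = Σ Dₜ/(1+r)ᵗ + TV_6/(1+r)^6 = 185.3900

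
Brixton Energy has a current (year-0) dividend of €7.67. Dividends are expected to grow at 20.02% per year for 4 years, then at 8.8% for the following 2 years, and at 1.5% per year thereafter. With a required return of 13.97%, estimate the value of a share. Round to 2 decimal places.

€122.55

Three-stage DDM. Project D₁…D_6; terminal Gordon value at t=6 with g = 0.015; discount at r = 0.1397.
D_1 = 9.2055
D_2 = 11.0485
D_3 = 13.2604
D_4 = 15.9151
D_5 = 17.3156
D_6 = 18.8394
TV_6 = 19.1220/(0.1397−0.015) = 153.3442
P₀ = Σ Dₜ/(1+r)ᵗ + TV_6/(1+r)^6 = 122.5470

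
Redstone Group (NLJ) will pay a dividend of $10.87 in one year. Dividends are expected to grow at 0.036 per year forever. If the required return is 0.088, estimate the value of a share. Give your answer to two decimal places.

Gordon growth model: P₀ = D₁/(r − g), with D₁ = 10.87 given directly.
P₀ = 10.8700 / (0.088 − 0.036) = 10.8700 / 0.052 = 209.0385

$209.04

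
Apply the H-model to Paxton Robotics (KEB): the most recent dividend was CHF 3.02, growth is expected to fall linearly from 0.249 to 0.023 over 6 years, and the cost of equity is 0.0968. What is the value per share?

CHF 69.61

H-model: P₀ = D₀[(1+g_L) + H(g_S−g_L)]/(r−g_L), with H = 6/2 = 3.
P₀ = 3.02 × [(1+0.023) + 3×(0.249−0.023)] / (0.0968−0.023)
   = 3.02 × 1.7010 / 0.0738 = 69.6073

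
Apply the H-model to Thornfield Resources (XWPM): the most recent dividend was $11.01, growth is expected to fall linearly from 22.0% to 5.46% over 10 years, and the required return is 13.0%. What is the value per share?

$274.75

H-model: P₀ = D₀[(1+g_L) + H(g_S−g_L)]/(r−g_L), with H = 10/2 = 5.
P₀ = 11.01 × [(1+0.0546) + 5×(0.22−0.0546)] / (0.13−0.0546)
   = 11.01 × 1.8816 / 0.0754 = 274.7535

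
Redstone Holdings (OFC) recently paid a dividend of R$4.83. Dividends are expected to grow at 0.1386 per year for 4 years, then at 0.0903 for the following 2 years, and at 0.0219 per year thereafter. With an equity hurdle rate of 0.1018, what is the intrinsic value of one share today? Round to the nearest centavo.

R$100.82

Three-stage DDM. Project D₁…D_6; terminal Gordon value at t=6 with g = 0.0219; discount at r = 0.1018.
D_1 = 5.4994
D_2 = 6.2617
D_3 = 7.1295
D_4 = 8.1177
D_5 = 8.8507
D_6 = 9.6499
TV_6 = 9.8613/(0.1018−0.0219) = 123.4200
P₀ = Σ Dₜ/(1+r)ᵗ + TV_6/(1+r)^6 = 100.8201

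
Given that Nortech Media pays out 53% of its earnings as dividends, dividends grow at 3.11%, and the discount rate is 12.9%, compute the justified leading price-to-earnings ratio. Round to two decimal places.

5.41

Justified leading P/E = b/(r−g) = 0.53/(0.129−0.0311) = 5.4137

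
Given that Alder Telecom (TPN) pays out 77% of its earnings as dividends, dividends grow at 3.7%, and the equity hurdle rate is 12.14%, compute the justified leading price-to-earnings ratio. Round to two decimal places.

Justified leading P/E = b/(r−g) = 0.77/(0.1214−0.037) = 9.1232

9.12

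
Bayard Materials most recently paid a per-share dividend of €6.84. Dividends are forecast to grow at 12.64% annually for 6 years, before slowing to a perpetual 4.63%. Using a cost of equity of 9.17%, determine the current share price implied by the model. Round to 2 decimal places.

Two-stage DDM. Project D₁…D_6 at 0.1264, terminal growth 0.0463, discount at r = 0.0917.
D_1 = 7.7046
D_2 = 8.6784
D_3 = 9.7754
D_4 = 11.0110
D_5 = 12.4028
D_6 = 13.9705
Terminal value at t=6: TV = D_7/(r−g) = 14.6173/(0.0917−0.0463) = 321.9677
P₀ = 7.7046/(1+0.0917)^1 + 8.6784/(1+0.0917)^2 + 9.7754/(1+0.0917)^3 + 11.0110/(1+0.0917)^4 + 12.4028/(1+0.0917)^5 + 13.9705/(1+0.0917)^6 + 321.9677/(1+0.0917)^6 = 236.0474

€236.05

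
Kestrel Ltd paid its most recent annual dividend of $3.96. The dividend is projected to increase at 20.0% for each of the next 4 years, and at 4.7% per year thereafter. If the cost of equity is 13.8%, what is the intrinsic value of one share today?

Two-stage DDM. Project D₁…D_4 at 0.2, terminal growth 0.047, discount at r = 0.138.
D_1 = 4.7520
D_2 = 5.7024
D_3 = 6.8429
D_4 = 8.2115
Terminal value at t=4: TV = D_5/(r−g) = 8.5974/(0.138−0.047) = 94.4769
P₀ = 4.7520/(1+0.138)^1 + 5.7024/(1+0.138)^2 + 6.8429/(1+0.138)^3 + 8.2115/(1+0.138)^4 + 94.4769/(1+0.138)^4 = 74.4504

$74.45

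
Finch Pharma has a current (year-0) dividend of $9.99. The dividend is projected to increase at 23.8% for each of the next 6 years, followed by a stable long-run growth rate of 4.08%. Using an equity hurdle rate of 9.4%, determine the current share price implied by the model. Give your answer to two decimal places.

$504.91

Two-stage DDM. Project D₁…D_6 at 0.238, terminal growth 0.0408, discount at r = 0.094.
D_1 = 12.3676
D_2 = 15.3111
D_3 = 18.9552
D_4 = 23.4665
D_5 = 29.0515
D_6 = 35.9658
Terminal value at t=6: TV = D_7/(r−g) = 37.4332/(0.094−0.0408) = 703.6311
P₀ = 12.3676/(1+0.094)^1 + 15.3111/(1+0.094)^2 + 18.9552/(1+0.094)^3 + 23.4665/(1+0.094)^4 + 29.0515/(1+0.094)^5 + 35.9658/(1+0.094)^6 + 703.6311/(1+0.094)^6 = 504.9070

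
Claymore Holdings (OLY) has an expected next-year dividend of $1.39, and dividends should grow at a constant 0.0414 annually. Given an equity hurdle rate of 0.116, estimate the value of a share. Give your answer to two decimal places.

$18.63

Gordon growth model: P₀ = D₁/(r − g), with D₁ = 1.39 given directly.
P₀ = 1.3900 / (0.116 − 0.0414) = 1.3900 / 0.0746 = 18.6327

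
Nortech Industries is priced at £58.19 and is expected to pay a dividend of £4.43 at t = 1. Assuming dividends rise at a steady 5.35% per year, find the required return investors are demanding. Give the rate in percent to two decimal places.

12.96%

Rearranging the constant-growth DDM: r = D₁/P₀ + g.
r = 4.4300 / 58.19 + 0.0535 = 0.07613 + 0.0535 = 0.12963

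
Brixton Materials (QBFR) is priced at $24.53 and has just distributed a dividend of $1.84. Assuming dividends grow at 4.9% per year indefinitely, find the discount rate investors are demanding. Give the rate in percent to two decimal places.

12.77%

Rearranging the constant-growth DDM: r = D₁/P₀ + g.
D₁ = 1.84 × (1 + 0.049) = 1.9302.
r = 1.9302 / 24.53 + 0.049 = 0.07869 + 0.049 = 0.12769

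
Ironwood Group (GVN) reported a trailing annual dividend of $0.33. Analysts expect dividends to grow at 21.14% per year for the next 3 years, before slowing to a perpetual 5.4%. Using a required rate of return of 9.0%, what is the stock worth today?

$14.49

Two-stage DDM. Project D₁…D_3 at 0.2114, terminal growth 0.054, discount at r = 0.09.
D_1 = 0.3998
D_2 = 0.4843
D_3 = 0.5866
Terminal value at t=3: TV = D_4/(r−g) = 0.6183/(0.09−0.054) = 17.1757
P₀ = 0.3998/(1+0.09)^1 + 0.4843/(1+0.09)^2 + 0.5866/(1+0.09)^3 + 17.1757/(1+0.09)^3 = 14.4902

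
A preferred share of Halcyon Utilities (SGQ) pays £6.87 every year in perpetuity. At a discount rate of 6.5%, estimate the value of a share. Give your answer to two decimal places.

£105.69

Zero-growth DDM (perpetuity): P₀ = D/r = 6.87 / 0.065 = 105.6923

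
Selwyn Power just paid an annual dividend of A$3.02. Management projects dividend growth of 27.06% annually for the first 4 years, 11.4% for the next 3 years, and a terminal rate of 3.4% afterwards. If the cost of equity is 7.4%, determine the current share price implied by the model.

Three-stage DDM. Project D₁…D_7; terminal Gordon value at t=7 with g = 0.034; discount at r = 0.074.
D_1 = 3.8372
D_2 = 4.8756
D_3 = 6.1949
D_4 = 7.8712
D_5 = 8.7685
D_6 = 9.7682
D_7 = 10.8817
TV_7 = 11.2517/(0.074−0.034) = 281.2927
P₀ = Σ Dₜ/(1+r)ᵗ + TV_7/(1+r)^7 = 208.4779

A$208.48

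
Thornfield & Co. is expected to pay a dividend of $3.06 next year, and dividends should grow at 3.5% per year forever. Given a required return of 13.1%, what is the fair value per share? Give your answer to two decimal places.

$31.88

Gordon growth model: P₀ = D₁/(r − g), with D₁ = 3.06 given directly.
P₀ = 3.0600 / (0.131 − 0.035) = 3.0600 / 0.096 = 31.8750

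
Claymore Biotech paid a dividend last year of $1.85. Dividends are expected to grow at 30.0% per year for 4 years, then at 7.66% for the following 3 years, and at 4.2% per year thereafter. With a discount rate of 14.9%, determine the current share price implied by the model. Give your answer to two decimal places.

Three-stage DDM. Project D₁…D_7; terminal Gordon value at t=7 with g = 0.042; discount at r = 0.149.
D_1 = 2.4050
D_2 = 3.1265
D_3 = 4.0645
D_4 = 5.2838
D_5 = 5.6885
D_6 = 6.1243
D_7 = 6.5934
TV_7 = 6.8703/(0.149−0.042) = 64.2085
P₀ = Σ Dₜ/(1+r)ᵗ + TV_7/(1+r)^7 = 42.4540

$42.45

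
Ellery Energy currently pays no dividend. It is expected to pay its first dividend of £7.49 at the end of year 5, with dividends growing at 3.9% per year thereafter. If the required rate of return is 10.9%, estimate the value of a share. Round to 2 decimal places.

Deferred-dividend DDM. At t=4 the remaining stream is a growing perpetuity with first payment D_5 = 7.49.
V_4 = D_5/(r−g) = 7.49/(0.109−0.039) = 107.0000
P₀ = V_4/(1+r)^4 = 107.0000/(1+0.109)^4 = 70.7388

£70.74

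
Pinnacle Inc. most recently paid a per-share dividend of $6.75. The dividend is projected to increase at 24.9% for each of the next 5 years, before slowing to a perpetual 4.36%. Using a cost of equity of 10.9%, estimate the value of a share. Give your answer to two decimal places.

Two-stage DDM. Project D₁…D_5 at 0.249, terminal growth 0.0436, discount at r = 0.109.
D_1 = 8.4308
D_2 = 10.5300
D_3 = 13.1520
D_4 = 16.4268
D_5 = 20.5171
Terminal value at t=5: TV = D_6/(r−g) = 21.4116/(0.109−0.0436) = 327.3952
P₀ = 8.4308/(1+0.109)^1 + 10.5300/(1+0.109)^2 + 13.1520/(1+0.109)^3 + 16.4268/(1+0.109)^4 + 20.5171/(1+0.109)^5 + 327.3952/(1+0.109)^5 = 244.0681

$244.07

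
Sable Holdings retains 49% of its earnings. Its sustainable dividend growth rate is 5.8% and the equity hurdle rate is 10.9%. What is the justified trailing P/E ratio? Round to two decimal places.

10.58

Payout ratio b = 1 − 0.49 = 0.51.
Justified trailing P/E = b(1+g)/(r−g) = 0.51×(1+0.058)/(0.109−0.058) = 10.5800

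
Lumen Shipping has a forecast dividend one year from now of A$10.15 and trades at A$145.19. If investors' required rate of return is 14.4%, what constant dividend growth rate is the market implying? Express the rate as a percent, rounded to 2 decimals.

From P₀ = D₁/(r − g), the implied growth is g = r − D₁/P₀.
g = 0.144 − 10.15/145.19 = 0.144 − 0.06991 = 0.07409

7.41%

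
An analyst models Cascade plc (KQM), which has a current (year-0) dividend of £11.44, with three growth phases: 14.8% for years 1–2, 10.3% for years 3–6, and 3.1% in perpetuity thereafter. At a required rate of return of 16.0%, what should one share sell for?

Three-stage DDM. Project D₁…D_6; terminal Gordon value at t=6 with g = 0.031; discount at r = 0.16.
D_1 = 13.1331
D_2 = 15.0768
D_3 = 16.6297
D_4 = 18.3426
D_5 = 20.2319
D_6 = 22.3158
TV_6 = 23.0076/(0.16−0.031) = 178.3532
P₀ = Σ Dₜ/(1+r)ᵗ + TV_6/(1+r)^6 = 135.3063

£135.31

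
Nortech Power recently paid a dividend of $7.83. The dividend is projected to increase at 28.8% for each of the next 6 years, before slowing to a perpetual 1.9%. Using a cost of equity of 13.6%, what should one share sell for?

Two-stage DDM. Project D₁…D_6 at 0.288, terminal growth 0.019, discount at r = 0.136.
D_1 = 10.0850
D_2 = 12.9895
D_3 = 16.7305
D_4 = 21.5489
D_5 = 27.7550
D_6 = 35.7484
Terminal value at t=6: TV = D_7/(r−g) = 36.4276/(0.136−0.019) = 311.3474
P₀ = 10.0850/(1+0.136)^1 + 12.9895/(1+0.136)^2 + 16.7305/(1+0.136)^3 + 21.5489/(1+0.136)^4 + 27.7550/(1+0.136)^5 + 35.7484/(1+0.136)^6 + 311.3474/(1+0.136)^6 = 219.4681

$219.47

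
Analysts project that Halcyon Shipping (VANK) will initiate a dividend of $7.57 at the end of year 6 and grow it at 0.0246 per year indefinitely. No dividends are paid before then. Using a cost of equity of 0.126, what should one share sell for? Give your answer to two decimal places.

$41.24

Deferred-dividend DDM. At t=5 the remaining stream is a growing perpetuity with first payment D_6 = 7.57.
V_5 = D_6/(r−g) = 7.57/(0.126−0.0246) = 74.6548
P₀ = V_5/(1+r)^5 = 74.6548/(1+0.126)^5 = 41.2445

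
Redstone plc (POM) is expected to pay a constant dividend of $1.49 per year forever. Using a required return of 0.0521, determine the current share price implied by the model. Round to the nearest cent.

Zero-growth DDM (perpetuity): P₀ = D/r = 1.49 / 0.0521 = 28.5988

$28.60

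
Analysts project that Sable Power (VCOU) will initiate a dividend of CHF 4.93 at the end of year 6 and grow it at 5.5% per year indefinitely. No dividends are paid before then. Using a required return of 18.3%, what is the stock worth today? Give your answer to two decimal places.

Deferred-dividend DDM. At t=5 the remaining stream is a growing perpetuity with first payment D_6 = 4.93.
V_5 = D_6/(r−g) = 4.93/(0.183−0.055) = 38.5156
P₀ = V_5/(1+r)^5 = 38.5156/(1+0.183)^5 = 16.6231

CHF 16.62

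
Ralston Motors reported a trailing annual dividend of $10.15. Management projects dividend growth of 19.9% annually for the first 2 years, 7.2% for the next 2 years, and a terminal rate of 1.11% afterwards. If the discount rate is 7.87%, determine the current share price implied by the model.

$233.91

Three-stage DDM. Project D₁…D_4; terminal Gordon value at t=4 with g = 0.0111; discount at r = 0.0787.
D_1 = 12.1699
D_2 = 14.5917
D_3 = 15.6422
D_4 = 16.7685
TV_4 = 16.9546/(0.0787−0.0111) = 250.8080
P₀ = Σ Dₜ/(1+r)ᵗ + TV_4/(1+r)^4 = 233.9109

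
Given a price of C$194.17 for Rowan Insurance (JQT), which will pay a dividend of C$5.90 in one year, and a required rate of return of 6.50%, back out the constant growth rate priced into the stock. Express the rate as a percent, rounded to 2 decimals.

From P₀ = D₁/(r − g), the implied growth is g = r − D₁/P₀.
g = 0.065 − 5.90/194.17 = 0.065 − 0.03039 = 0.03461

3.46%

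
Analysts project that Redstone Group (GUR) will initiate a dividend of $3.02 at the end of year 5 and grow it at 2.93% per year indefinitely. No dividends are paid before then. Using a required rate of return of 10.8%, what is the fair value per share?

Deferred-dividend DDM. At t=4 the remaining stream is a growing perpetuity with first payment D_5 = 3.02.
V_4 = D_5/(r−g) = 3.02/(0.108−0.0293) = 38.3736
P₀ = V_4/(1+r)^4 = 38.3736/(1+0.108)^4 = 25.4609

$25.46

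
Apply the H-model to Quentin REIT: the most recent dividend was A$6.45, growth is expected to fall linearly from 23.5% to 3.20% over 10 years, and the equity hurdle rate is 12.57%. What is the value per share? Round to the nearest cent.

H-model: P₀ = D₀[(1+g_L) + H(g_S−g_L)]/(r−g_L), with H = 10/2 = 5.
P₀ = 6.45 × [(1+0.032) + 5×(0.235−0.032)] / (0.1257−0.032)
   = 6.45 × 2.0470 / 0.0937 = 140.9088

A$140.91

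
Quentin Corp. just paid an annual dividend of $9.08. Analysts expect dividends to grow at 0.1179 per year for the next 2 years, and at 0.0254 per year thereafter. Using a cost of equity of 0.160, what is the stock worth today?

Two-stage DDM. Project D₁…D_2 at 0.1179, terminal growth 0.0254, discount at r = 0.16.
D_1 = 10.1505
D_2 = 11.3473
Terminal value at t=2: TV = D_3/(r−g) = 11.6355/(0.16−0.0254) = 86.4450
P₀ = 10.1505/(1+0.16)^1 + 11.3473/(1+0.16)^2 + 86.4450/(1+0.16)^2 = 81.4261

$81.43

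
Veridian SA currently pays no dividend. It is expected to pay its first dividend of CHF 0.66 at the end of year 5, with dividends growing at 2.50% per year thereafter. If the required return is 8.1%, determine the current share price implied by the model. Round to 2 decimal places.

CHF 8.63

Deferred-dividend DDM. At t=4 the remaining stream is a growing perpetuity with first payment D_5 = 0.66.
V_4 = D_5/(r−g) = 0.66/(0.081−0.025) = 11.7857
P₀ = V_4/(1+r)^4 = 11.7857/(1+0.081)^4 = 8.6308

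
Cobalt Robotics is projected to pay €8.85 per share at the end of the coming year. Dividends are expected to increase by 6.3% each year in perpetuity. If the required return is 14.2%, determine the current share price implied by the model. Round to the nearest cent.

€112.03

Gordon growth model: P₀ = D₁/(r − g), with D₁ = 8.85 given directly.
P₀ = 8.8500 / (0.142 − 0.063) = 8.8500 / 0.079 = 112.0253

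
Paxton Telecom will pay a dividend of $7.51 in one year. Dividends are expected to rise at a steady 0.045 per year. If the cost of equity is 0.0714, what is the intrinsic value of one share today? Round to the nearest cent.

$284.47

Gordon growth model: P₀ = D₁/(r − g), with D₁ = 7.51 given directly.
P₀ = 7.5100 / (0.0714 − 0.045) = 7.5100 / 0.0264 = 284.4697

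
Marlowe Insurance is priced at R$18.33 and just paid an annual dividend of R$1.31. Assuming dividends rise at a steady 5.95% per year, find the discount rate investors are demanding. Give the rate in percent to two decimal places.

13.52%

Rearranging the constant-growth DDM: r = D₁/P₀ + g.
D₁ = 1.31 × (1 + 0.0595) = 1.3879.
r = 1.3879 / 18.33 + 0.0595 = 0.07572 + 0.0595 = 0.13522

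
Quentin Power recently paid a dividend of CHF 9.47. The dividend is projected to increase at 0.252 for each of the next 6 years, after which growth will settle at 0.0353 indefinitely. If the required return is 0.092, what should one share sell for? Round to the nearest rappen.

CHF 486.97

Two-stage DDM. Project D₁…D_6 at 0.252, terminal growth 0.0353, discount at r = 0.092.
D_1 = 11.8564
D_2 = 14.8443
D_3 = 18.5850
D_4 = 23.2684
D_5 = 29.1321
D_6 = 36.4734
Terminal value at t=6: TV = D_7/(r−g) = 37.7609/(0.092−0.0353) = 665.9768
P₀ = 11.8564/(1+0.092)^1 + 14.8443/(1+0.092)^2 + 18.5850/(1+0.092)^3 + 23.2684/(1+0.092)^4 + 29.1321/(1+0.092)^5 + 36.4734/(1+0.092)^6 + 665.9768/(1+0.092)^6 = 486.9693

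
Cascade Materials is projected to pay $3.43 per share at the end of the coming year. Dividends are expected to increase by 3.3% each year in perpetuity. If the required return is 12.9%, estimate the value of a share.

$35.73

Gordon growth model: P₀ = D₁/(r − g), with D₁ = 3.43 given directly.
P₀ = 3.4300 / (0.129 − 0.033) = 3.4300 / 0.096 = 35.7292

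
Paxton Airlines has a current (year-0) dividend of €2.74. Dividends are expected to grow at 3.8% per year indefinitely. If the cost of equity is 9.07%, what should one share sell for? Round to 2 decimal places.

Gordon growth model: P₀ = D₁/(r − g). D₁ = 2.74 × (1 + 0.038) = 2.8441.
P₀ = 2.8441 / (0.0907 − 0.038) = 2.8441 / 0.0527 = 53.9681

€53.97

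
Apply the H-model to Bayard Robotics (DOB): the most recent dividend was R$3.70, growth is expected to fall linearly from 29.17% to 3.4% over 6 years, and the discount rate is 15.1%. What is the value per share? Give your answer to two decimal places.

R$57.15

H-model: P₀ = D₀[(1+g_L) + H(g_S−g_L)]/(r−g_L), with H = 6/2 = 3.
P₀ = 3.70 × [(1+0.034) + 3×(0.2917−0.034)] / (0.151−0.034)
   = 3.70 × 1.8071 / 0.117 = 57.1476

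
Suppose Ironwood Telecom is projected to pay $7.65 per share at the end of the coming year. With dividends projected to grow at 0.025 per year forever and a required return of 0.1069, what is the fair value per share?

$93.41

Gordon growth model: P₀ = D₁/(r − g), with D₁ = 7.65 given directly.
P₀ = 7.6500 / (0.1069 − 0.025) = 7.6500 / 0.0819 = 93.4066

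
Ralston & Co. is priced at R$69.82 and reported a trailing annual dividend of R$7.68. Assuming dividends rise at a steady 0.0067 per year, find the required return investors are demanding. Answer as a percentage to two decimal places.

Rearranging the constant-growth DDM: r = D₁/P₀ + g.
D₁ = 7.68 × (1 + 0.0067) = 7.7315.
r = 7.7315 / 69.82 + 0.0067 = 0.11073 + 0.0067 = 0.11743

11.74%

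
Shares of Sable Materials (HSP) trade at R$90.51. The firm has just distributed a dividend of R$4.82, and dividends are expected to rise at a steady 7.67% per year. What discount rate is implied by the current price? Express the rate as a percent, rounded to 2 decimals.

Rearranging the constant-growth DDM: r = D₁/P₀ + g.
D₁ = 4.82 × (1 + 0.0767) = 5.1897.
r = 5.1897 / 90.51 + 0.0767 = 0.05734 + 0.0767 = 0.13404

13.40%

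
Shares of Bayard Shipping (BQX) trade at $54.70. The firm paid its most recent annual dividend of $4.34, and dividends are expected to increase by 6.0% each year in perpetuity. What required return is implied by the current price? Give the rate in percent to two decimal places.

Rearranging the constant-growth DDM: r = D₁/P₀ + g.
D₁ = 4.34 × (1 + 0.06) = 4.6004.
r = 4.6004 / 54.70 + 0.06 = 0.08410 + 0.06 = 0.14410

14.41%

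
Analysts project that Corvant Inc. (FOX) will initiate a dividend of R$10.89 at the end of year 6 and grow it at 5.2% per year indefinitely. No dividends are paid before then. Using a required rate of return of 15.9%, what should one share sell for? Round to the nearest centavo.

Deferred-dividend DDM. At t=5 the remaining stream is a growing perpetuity with first payment D_6 = 10.89.
V_5 = D_6/(r−g) = 10.89/(0.159−0.052) = 101.7757
P₀ = V_5/(1+r)^5 = 101.7757/(1+0.159)^5 = 48.6661

R$48.67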